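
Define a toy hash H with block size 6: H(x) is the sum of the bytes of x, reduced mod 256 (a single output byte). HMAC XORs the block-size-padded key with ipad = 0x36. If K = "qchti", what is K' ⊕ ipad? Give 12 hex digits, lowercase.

Key "qchti" = 71 63 68 74 69 is 5 bytes ≤ B = 6; zero-pad to 6 bytes: K' = 71 63 68 74 69 00.
XOR each byte with 0x36: 71⊕36=47, 63⊕36=55, 68⊕36=5e, 74⊕36=42, 69⊕36=5f, 00⊕36=36.

47555e425f36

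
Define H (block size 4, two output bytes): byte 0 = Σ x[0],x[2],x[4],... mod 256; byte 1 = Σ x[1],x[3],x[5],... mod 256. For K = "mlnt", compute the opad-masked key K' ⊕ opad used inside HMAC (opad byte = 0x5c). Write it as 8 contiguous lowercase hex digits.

31303228

Key "mlnt" = 6d 6c 6e 74 is exactly B = 4 bytes: K' = 6d 6c 6e 74.
XOR each byte with 0x5c: 6d⊕5c=31, 6c⊕5c=30, 6e⊕5c=32, 74⊕5c=28.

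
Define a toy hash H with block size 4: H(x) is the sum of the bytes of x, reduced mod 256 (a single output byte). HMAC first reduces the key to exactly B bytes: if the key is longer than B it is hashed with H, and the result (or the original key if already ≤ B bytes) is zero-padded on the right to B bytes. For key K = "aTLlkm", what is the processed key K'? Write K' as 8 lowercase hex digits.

45000000

|K| = 6 > B = 4, so first hash the key.
H(K): sum = 97+84+76+108+107+109 = 581; mod 256 = 69 → 45.
Zero-pad H(K) = 45 to 4 bytes: K' = 45 00 00 00.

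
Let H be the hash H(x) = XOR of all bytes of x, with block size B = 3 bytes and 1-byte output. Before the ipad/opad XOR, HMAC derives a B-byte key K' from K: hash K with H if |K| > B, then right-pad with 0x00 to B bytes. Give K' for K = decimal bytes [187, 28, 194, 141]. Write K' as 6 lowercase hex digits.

|K| = 4 > B = 3, so first hash the key.
H(K): XOR bb⊕1c⊕c2⊕8d = e8.
Zero-pad H(K) = e8 to 3 bytes: K' = e8 00 00.

e80000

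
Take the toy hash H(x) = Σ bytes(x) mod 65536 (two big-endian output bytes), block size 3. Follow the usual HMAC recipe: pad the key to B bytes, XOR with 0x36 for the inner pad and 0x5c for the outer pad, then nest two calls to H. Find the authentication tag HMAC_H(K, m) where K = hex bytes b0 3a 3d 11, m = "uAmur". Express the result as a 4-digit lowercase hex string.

01a4

Key hex bytes b0 3a 3d 11 is 4 bytes > B = 3, so hash it first: H(key) = 01 38, then zero-pad to 3 bytes: K' = 01 38 00.
K' ⊕ ipad = 37 0e 36.  K' ⊕ opad = 5d 64 5c.
Inner input = (K'⊕ipad) ∥ m = 37 0e 36 ∥ 75 41 6d 75 72.
Inner hash: sum = 55+14+54+117+65+109+117+114 = 645 → 02 85.
Outer input = (K'⊕opad) ∥ inner = 5d 64 5c ∥ 02 85.
Outer hash (tag): sum = 93+100+92+2+133 = 420 → 01 a4.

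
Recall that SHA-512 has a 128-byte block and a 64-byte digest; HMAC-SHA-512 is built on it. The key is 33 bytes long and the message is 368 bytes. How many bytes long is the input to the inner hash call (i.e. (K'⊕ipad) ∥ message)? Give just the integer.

Key is 33 ≤ 128 bytes, zero-padded: |K'| = 128.
Inner input = (K'⊕ipad) ∥ m → 128 + 368 = 496 bytes.

496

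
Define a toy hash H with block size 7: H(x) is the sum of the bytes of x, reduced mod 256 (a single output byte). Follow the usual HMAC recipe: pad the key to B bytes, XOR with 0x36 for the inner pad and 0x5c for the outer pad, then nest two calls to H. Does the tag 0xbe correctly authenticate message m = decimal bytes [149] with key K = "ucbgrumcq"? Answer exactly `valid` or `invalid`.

Key "ucbgrumcq" = 75 63 62 67 72 75 6d 63 71 is 9 bytes > B = 7, so hash it first: H(key) = c9, then zero-pad to 7 bytes: K' = c9 00 00 00 00 00 00.
K' ⊕ ipad = ff 36 36 36 36 36 36; K' ⊕ opad = 95 5c 5c 5c 5c 5c 5c.
Inner hash: sum = 255+54+54+54+54+54+54+149 = 728; mod 256 = 216 → d8.
Outer hash (recomputed tag): sum = 149+92+92+92+92+92+92+216 = 917; mod 256 = 149 → 95.
Recomputed tag = 95; claimed = be → mismatch.

invalid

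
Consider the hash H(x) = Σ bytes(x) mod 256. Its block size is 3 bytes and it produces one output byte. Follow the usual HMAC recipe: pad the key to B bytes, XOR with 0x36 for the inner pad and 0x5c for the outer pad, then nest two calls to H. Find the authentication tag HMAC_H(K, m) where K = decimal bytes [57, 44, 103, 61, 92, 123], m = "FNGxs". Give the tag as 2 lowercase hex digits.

Key decimal bytes [57, 44, 103, 61, 92, 123] = 39 2c 67 3d 5c 7b is 6 bytes > B = 3, so hash it first: H(key) = e0, then zero-pad to 3 bytes: K' = e0 00 00.
K' ⊕ ipad = d6 36 36.  K' ⊕ opad = bc 5c 5c.
Inner input = (K'⊕ipad) ∥ m = d6 36 36 ∥ 46 4e 47 78 73.
Inner hash: sum = 214+54+54+70+78+71+120+115 = 776; mod 256 = 8 → 08.
Outer input = (K'⊕opad) ∥ inner = bc 5c 5c ∥ 08.
Outer hash (tag): sum = 188+92+92+8 = 380; mod 256 = 124 → 7c.

7c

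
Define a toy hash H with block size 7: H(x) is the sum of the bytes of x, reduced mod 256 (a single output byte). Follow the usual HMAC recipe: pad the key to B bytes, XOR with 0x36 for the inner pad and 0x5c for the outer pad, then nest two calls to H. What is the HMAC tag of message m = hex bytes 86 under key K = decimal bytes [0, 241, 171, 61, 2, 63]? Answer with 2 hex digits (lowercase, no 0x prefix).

Key decimal bytes [0, 241, 171, 61, 2, 63] = 00 f1 ab 3d 02 3f is 6 bytes ≤ B = 7; zero-pad to 7 bytes: K' = 00 f1 ab 3d 02 3f 00.
K' ⊕ ipad = 36 c7 9d 0b 34 09 36.  K' ⊕ opad = 5c ad f7 61 5e 63 5c.
Inner input = (K'⊕ipad) ∥ m = 36 c7 9d 0b 34 09 36 ∥ 86.
Inner hash: sum = 54+199+157+11+52+9+54+134 = 670; mod 256 = 158 → 9e.
Outer input = (K'⊕opad) ∥ inner = 5c ad f7 61 5e 63 5c ∥ 9e.
Outer hash (tag): sum = 92+173+247+97+94+99+92+158 = 1052; mod 256 = 28 → 1c.

1c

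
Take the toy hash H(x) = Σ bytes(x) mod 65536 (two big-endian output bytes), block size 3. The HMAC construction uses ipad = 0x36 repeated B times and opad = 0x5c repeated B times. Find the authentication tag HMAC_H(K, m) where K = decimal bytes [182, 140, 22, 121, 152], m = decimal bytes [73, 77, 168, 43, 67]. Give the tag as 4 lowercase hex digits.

0166

Key decimal bytes [182, 140, 22, 121, 152] = b6 8c 16 79 98 is 5 bytes > B = 3, so hash it first: H(key) = 02 69, then zero-pad to 3 bytes: K' = 02 69 00.
K' ⊕ ipad = 34 5f 36.  K' ⊕ opad = 5e 35 5c.
Inner input = (K'⊕ipad) ∥ m = 34 5f 36 ∥ 49 4d a8 2b 43.
Inner hash: sum = 52+95+54+73+77+168+43+67 = 629 → 02 75.
Outer input = (K'⊕opad) ∥ inner = 5e 35 5c ∥ 02 75.
Outer hash (tag): sum = 94+53+92+2+117 = 358 → 01 66.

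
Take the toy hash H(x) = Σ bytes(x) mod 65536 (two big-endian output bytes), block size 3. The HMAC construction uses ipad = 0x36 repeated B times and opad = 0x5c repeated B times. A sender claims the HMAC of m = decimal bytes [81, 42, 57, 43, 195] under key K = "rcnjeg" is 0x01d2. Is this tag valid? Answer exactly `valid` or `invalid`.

Key "rcnjeg" = 72 63 6e 6a 65 67 is 6 bytes > B = 3, so hash it first: H(key) = 02 79, then zero-pad to 3 bytes: K' = 02 79 00.
K' ⊕ ipad = 34 4f 36; K' ⊕ opad = 5e 25 5c.
Inner hash: sum = 52+79+54+81+42+57+43+195 = 603 → 02 5b.
Outer hash (recomputed tag): sum = 94+37+92+2+91 = 316 → 01 3c.
Recomputed tag = 013c; claimed = 01d2 → mismatch.

invalid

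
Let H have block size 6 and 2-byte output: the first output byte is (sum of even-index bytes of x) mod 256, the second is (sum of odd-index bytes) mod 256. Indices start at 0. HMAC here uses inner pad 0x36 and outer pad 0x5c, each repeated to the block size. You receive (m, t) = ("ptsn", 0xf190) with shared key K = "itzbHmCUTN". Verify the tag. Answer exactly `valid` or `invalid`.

invalid

Key "itzbHmCUTN" = 69 74 7a 62 48 6d 43 55 54 4e is 10 bytes > B = 6, so hash it first: H(key) = c2 e6, then zero-pad to 6 bytes: K' = c2 e6 00 00 00 00.
K' ⊕ ipad = f4 d0 36 36 36 36; K' ⊕ opad = 9e ba 5c 5c 5c 5c.
Inner hash: even-index sum = 579 mod 256 = 67; odd-index sum = 542 mod 256 = 30 → 43 1e.
Outer hash (recomputed tag): even-index sum = 409 mod 256 = 153; odd-index sum = 400 mod 256 = 144 → 99 90.
Recomputed tag = 9990; claimed = f190 → mismatch.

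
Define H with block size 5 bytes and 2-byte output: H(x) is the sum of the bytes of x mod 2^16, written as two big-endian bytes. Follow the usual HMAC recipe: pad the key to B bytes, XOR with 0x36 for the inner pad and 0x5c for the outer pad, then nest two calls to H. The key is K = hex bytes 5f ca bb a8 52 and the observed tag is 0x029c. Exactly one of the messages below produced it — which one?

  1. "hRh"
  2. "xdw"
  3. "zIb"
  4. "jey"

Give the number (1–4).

1

Key hex bytes 5f ca bb a8 52 is exactly B = 5 bytes: K' = 5f ca bb a8 52.
K' ⊕ ipad = 69 fc 8d 9e 64; K' ⊕ opad = 03 96 e7 f4 0e.
m1: inner = H(69 fc 8d 9e 64 68 52 68) = 04 16; tag = H(03 96 e7 f4 0e 04 16) = 029c ← matches
m2: inner = H(69 fc 8d 9e 64 78 64 77) = 04 47; tag = H(03 96 e7 f4 0e 04 47) = 02cd
m3: inner = H(69 fc 8d 9e 64 7a 49 62) = 04 19; tag = H(03 96 e7 f4 0e 04 19) = 029f
m4: inner = H(69 fc 8d 9e 64 6a 65 79) = 04 3c; tag = H(03 96 e7 f4 0e 04 3c) = 02c2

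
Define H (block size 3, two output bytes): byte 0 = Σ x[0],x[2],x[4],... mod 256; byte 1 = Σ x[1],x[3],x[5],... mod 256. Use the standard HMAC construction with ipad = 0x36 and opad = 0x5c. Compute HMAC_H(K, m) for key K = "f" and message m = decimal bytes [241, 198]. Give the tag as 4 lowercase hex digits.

bda8

Key "f" = 66 is 1 byte ≤ B = 3; zero-pad to 3 bytes: K' = 66 00 00.
K' ⊕ ipad = 50 36 36.  K' ⊕ opad = 3a 5c 5c.
Inner input = (K'⊕ipad) ∥ m = 50 36 36 ∥ f1 c6.
Inner hash: even-index sum = 332 mod 256 = 76; odd-index sum = 295 mod 256 = 39 → 4c 27.
Outer input = (K'⊕opad) ∥ inner = 3a 5c 5c ∥ 4c 27.
Outer hash (tag): even-index sum = 189 mod 256 = 189; odd-index sum = 168 mod 256 = 168 → bd a8.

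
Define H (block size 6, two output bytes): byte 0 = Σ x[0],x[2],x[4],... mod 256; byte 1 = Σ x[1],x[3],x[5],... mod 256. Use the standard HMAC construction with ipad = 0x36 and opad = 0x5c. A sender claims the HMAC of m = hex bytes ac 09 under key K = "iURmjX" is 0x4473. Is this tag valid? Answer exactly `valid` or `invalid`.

Key "iURmjX" = 69 55 52 6d 6a 58 is exactly B = 6 bytes: K' = 69 55 52 6d 6a 58.
K' ⊕ ipad = 5f 63 64 5b 5c 6e; K' ⊕ opad = 35 09 0e 31 36 04.
Inner hash: even-index sum = 459 mod 256 = 203; odd-index sum = 309 mod 256 = 53 → cb 35.
Outer hash (recomputed tag): even-index sum = 324 mod 256 = 68; odd-index sum = 115 mod 256 = 115 → 44 73.
Recomputed tag = 4473; claimed = 4473 → match.

valid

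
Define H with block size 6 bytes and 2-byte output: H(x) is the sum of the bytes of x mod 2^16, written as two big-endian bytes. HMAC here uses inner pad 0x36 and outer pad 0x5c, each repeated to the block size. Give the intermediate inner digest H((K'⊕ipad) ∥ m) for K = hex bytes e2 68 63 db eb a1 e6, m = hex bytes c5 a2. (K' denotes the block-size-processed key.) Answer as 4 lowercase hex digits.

033d

Key hex bytes e2 68 63 db eb a1 e6 is 7 bytes > B = 6, so hash it first: H(key) = 04 fa, then zero-pad to 6 bytes: K' = 04 fa 00 00 00 00.
K' ⊕ ipad = 32 cc 36 36 36 36.
Inner input = 32 cc 36 36 36 36 ∥ c5 a2.
Inner hash: sum = 50+204+54+54+54+54+197+162 = 829 → 03 3d.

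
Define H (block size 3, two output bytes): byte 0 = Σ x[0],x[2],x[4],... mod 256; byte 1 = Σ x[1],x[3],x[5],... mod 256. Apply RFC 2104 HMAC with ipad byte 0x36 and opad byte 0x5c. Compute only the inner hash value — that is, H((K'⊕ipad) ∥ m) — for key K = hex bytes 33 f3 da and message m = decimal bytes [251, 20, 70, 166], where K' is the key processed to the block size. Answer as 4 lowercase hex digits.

ab06

Key hex bytes 33 f3 da is exactly B = 3 bytes: K' = 33 f3 da.
K' ⊕ ipad = 05 c5 ec.
Inner input = 05 c5 ec ∥ fb 14 46 a6.
Inner hash: even-index sum = 427 mod 256 = 171; odd-index sum = 518 mod 256 = 6 → ab 06.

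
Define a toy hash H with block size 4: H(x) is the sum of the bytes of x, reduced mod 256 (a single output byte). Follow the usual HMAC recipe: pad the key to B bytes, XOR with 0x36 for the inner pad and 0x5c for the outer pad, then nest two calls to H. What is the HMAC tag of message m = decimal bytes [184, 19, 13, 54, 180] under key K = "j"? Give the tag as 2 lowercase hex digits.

Key "j" = 6a is 1 byte ≤ B = 4; zero-pad to 4 bytes: K' = 6a 00 00 00.
K' ⊕ ipad = 5c 36 36 36.  K' ⊕ opad = 36 5c 5c 5c.
Inner input = (K'⊕ipad) ∥ m = 5c 36 36 36 ∥ b8 13 0d 36 b4.
Inner hash: sum = 92+54+54+54+184+19+13+54+180 = 704; mod 256 = 192 → c0.
Outer input = (K'⊕opad) ∥ inner = 36 5c 5c 5c ∥ c0.
Outer hash (tag): sum = 54+92+92+92+192 = 522; mod 256 = 10 → 0a.

0a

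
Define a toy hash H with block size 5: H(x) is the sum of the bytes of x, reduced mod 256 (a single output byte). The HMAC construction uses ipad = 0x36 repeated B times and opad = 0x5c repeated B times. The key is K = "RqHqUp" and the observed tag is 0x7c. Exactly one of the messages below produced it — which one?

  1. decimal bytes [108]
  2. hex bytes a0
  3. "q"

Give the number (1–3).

2

Key "RqHqUp" = 52 71 48 71 55 70 is 6 bytes > B = 5, so hash it first: H(key) = 41, then zero-pad to 5 bytes: K' = 41 00 00 00 00.
K' ⊕ ipad = 77 36 36 36 36; K' ⊕ opad = 1d 5c 5c 5c 5c.
m1: inner = H(77 36 36 36 36 6c) = bb; tag = H(1d 5c 5c 5c 5c bb) = 48
m2: inner = H(77 36 36 36 36 a0) = ef; tag = H(1d 5c 5c 5c 5c ef) = 7c ← matches
m3: inner = H(77 36 36 36 36 71) = c0; tag = H(1d 5c 5c 5c 5c c0) = 4d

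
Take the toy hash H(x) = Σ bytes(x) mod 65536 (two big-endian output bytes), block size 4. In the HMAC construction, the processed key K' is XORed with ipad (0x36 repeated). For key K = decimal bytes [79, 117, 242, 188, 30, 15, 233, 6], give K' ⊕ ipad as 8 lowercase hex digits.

35b83636

Key decimal bytes [79, 117, 242, 188, 30, 15, 233, 6] = 4f 75 f2 bc 1e 0f e9 06 is 8 bytes > B = 4, so hash it first: H(key) = 03 8e, then zero-pad to 4 bytes: K' = 03 8e 00 00.
XOR each byte with 0x36: 03⊕36=35, 8e⊕36=b8, 00⊕36=36, 00⊕36=36.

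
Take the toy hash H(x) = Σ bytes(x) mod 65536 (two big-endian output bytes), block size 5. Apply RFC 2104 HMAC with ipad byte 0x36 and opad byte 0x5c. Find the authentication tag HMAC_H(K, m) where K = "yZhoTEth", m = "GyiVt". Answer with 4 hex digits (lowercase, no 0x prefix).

Key "yZhoTEth" = 79 5a 68 6f 54 45 74 68 is 8 bytes > B = 5, so hash it first: H(key) = 03 1f, then zero-pad to 5 bytes: K' = 03 1f 00 00 00.
K' ⊕ ipad = 35 29 36 36 36.  K' ⊕ opad = 5f 43 5c 5c 5c.
Inner input = (K'⊕ipad) ∥ m = 35 29 36 36 36 ∥ 47 79 69 56 74.
Inner hash: sum = 53+41+54+54+54+71+121+105+86+116 = 755 → 02 f3.
Outer input = (K'⊕opad) ∥ inner = 5f 43 5c 5c 5c ∥ 02 f3.
Outer hash (tag): sum = 95+67+92+92+92+2+243 = 683 → 02 ab.

02ab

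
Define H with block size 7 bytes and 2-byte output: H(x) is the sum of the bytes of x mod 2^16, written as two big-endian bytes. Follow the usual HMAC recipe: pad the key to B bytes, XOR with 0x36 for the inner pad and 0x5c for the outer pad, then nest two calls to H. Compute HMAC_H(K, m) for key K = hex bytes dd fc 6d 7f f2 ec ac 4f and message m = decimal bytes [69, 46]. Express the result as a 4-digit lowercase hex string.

Key hex bytes dd fc 6d 7f f2 ec ac 4f is 8 bytes > B = 7, so hash it first: H(key) = 05 9e, then zero-pad to 7 bytes: K' = 05 9e 00 00 00 00 00.
K' ⊕ ipad = 33 a8 36 36 36 36 36.  K' ⊕ opad = 59 c2 5c 5c 5c 5c 5c.
Inner input = (K'⊕ipad) ∥ m = 33 a8 36 36 36 36 36 ∥ 45 2e.
Inner hash: sum = 51+168+54+54+54+54+54+69+46 = 604 → 02 5c.
Outer input = (K'⊕opad) ∥ inner = 59 c2 5c 5c 5c 5c 5c ∥ 02 5c.
Outer hash (tag): sum = 89+194+92+92+92+92+92+2+92 = 837 → 03 45.

0345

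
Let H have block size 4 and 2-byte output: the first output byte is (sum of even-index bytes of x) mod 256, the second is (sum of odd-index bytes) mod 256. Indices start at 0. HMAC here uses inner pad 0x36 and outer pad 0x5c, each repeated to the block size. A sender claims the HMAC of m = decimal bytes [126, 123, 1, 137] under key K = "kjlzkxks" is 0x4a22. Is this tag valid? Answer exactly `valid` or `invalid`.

invalid

Key "kjlzkxks" = 6b 6a 6c 7a 6b 78 6b 73 is 8 bytes > B = 4, so hash it first: H(key) = ad cf, then zero-pad to 4 bytes: K' = ad cf 00 00.
K' ⊕ ipad = 9b f9 36 36; K' ⊕ opad = f1 93 5c 5c.
Inner hash: even-index sum = 336 mod 256 = 80; odd-index sum = 563 mod 256 = 51 → 50 33.
Outer hash (recomputed tag): even-index sum = 413 mod 256 = 157; odd-index sum = 290 mod 256 = 34 → 9d 22.
Recomputed tag = 9d22; claimed = 4a22 → mismatch.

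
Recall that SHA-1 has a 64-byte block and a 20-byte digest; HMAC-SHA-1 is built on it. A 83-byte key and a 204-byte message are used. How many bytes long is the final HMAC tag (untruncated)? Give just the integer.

The tag is one SHA-1 digest: 20 bytes.

20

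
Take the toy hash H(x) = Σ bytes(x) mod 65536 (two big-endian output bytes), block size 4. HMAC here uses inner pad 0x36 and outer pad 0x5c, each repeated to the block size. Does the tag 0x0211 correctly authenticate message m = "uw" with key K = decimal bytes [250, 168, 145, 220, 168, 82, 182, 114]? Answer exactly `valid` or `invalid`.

valid

Key decimal bytes [250, 168, 145, 220, 168, 82, 182, 114] = fa a8 91 dc a8 52 b6 72 is 8 bytes > B = 4, so hash it first: H(key) = 05 31, then zero-pad to 4 bytes: K' = 05 31 00 00.
K' ⊕ ipad = 33 07 36 36; K' ⊕ opad = 59 6d 5c 5c.
Inner hash: sum = 51+7+54+54+117+119 = 402 → 01 92.
Outer hash (recomputed tag): sum = 89+109+92+92+1+146 = 529 → 02 11.
Recomputed tag = 0211; claimed = 0211 → match.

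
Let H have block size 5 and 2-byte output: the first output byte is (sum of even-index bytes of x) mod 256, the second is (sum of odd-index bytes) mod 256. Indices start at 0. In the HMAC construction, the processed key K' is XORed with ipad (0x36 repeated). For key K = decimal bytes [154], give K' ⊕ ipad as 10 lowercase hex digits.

ac36363636

Key decimal bytes [154] = 9a is 1 byte ≤ B = 5; zero-pad to 5 bytes: K' = 9a 00 00 00 00.
XOR each byte with 0x36: 9a⊕36=ac, 00⊕36=36, 00⊕36=36, 00⊕36=36, 00⊕36=36.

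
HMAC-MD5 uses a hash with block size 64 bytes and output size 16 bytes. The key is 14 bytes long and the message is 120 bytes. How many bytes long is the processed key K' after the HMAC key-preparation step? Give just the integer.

64

Key is 14 ≤ 64 bytes, zero-padded: |K'| = 64.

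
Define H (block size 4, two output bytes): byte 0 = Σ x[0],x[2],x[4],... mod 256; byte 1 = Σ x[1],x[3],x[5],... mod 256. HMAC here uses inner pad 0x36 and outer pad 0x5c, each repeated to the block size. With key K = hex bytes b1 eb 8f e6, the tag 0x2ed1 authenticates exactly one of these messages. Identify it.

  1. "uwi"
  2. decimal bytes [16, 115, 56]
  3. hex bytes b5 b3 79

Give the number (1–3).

Key hex bytes b1 eb 8f e6 is exactly B = 4 bytes: K' = b1 eb 8f e6.
K' ⊕ ipad = 87 dd b9 d0; K' ⊕ opad = ed b7 d3 ba.
m1: inner = H(87 dd b9 d0 75 77 69) = 1e 24; tag = H(ed b7 d3 ba 1e 24) = de95
m2: inner = H(87 dd b9 d0 10 73 38) = 88 20; tag = H(ed b7 d3 ba 88 20) = 4891
m3: inner = H(87 dd b9 d0 b5 b3 79) = 6e 60; tag = H(ed b7 d3 ba 6e 60) = 2ed1 ← matches

3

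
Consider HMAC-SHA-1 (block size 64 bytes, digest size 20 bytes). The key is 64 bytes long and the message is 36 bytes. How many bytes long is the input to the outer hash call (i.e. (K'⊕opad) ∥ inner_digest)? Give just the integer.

Key is 64 ≤ 64 bytes, zero-padded: |K'| = 64.
Outer input = (K'⊕opad) ∥ H(inner) → 64 + 20 = 84 bytes.

84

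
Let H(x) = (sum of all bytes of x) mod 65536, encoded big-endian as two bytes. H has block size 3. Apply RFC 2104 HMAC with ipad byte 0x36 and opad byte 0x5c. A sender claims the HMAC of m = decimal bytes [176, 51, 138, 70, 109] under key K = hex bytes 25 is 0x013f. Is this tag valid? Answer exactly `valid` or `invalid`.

Key hex bytes 25 is 1 byte ≤ B = 3; zero-pad to 3 bytes: K' = 25 00 00.
K' ⊕ ipad = 13 36 36; K' ⊕ opad = 79 5c 5c.
Inner hash: sum = 19+54+54+176+51+138+70+109 = 671 → 02 9f.
Outer hash (recomputed tag): sum = 121+92+92+2+159 = 466 → 01 d2.
Recomputed tag = 01d2; claimed = 013f → mismatch.

invalid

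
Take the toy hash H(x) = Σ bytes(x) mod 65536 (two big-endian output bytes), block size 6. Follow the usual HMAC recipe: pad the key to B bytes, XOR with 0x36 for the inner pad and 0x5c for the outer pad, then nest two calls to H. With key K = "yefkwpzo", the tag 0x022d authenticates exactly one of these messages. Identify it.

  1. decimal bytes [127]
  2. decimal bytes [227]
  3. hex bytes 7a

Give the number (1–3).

2

Key "yefkwpzo" = 79 65 66 6b 77 70 7a 6f is 8 bytes > B = 6, so hash it first: H(key) = 03 7f, then zero-pad to 6 bytes: K' = 03 7f 00 00 00 00.
K' ⊕ ipad = 35 49 36 36 36 36; K' ⊕ opad = 5f 23 5c 5c 5c 5c.
m1: inner = H(35 49 36 36 36 36 7f) = 01 d5; tag = H(5f 23 5c 5c 5c 5c 01 d5) = 02c8
m2: inner = H(35 49 36 36 36 36 e3) = 02 39; tag = H(5f 23 5c 5c 5c 5c 02 39) = 022d ← matches
m3: inner = H(35 49 36 36 36 36 7a) = 01 d0; tag = H(5f 23 5c 5c 5c 5c 01 d0) = 02c3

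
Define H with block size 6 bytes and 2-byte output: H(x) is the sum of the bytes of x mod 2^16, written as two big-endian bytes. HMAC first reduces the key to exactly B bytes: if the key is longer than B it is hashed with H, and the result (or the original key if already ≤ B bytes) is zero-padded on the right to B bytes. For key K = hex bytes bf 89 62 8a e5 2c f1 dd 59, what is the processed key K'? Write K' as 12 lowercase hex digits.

|K| = 9 > B = 6, so first hash the key.
H(K): sum = 191+137+98+138+229+44+241+221+89 = 1388 → 05 6c.
Zero-pad H(K) = 05 6c to 6 bytes: K' = 05 6c 00 00 00 00.

056c00000000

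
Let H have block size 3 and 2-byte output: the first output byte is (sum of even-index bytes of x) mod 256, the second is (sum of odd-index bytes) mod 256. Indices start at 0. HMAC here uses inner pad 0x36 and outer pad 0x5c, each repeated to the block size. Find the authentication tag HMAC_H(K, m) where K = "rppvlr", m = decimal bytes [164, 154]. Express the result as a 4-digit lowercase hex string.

Key "rppvlr" = 72 70 70 76 6c 72 is 6 bytes > B = 3, so hash it first: H(key) = 4e 58, then zero-pad to 3 bytes: K' = 4e 58 00.
K' ⊕ ipad = 78 6e 36.  K' ⊕ opad = 12 04 5c.
Inner input = (K'⊕ipad) ∥ m = 78 6e 36 ∥ a4 9a.
Inner hash: even-index sum = 328 mod 256 = 72; odd-index sum = 274 mod 256 = 18 → 48 12.
Outer input = (K'⊕opad) ∥ inner = 12 04 5c ∥ 48 12.
Outer hash (tag): even-index sum = 128 mod 256 = 128; odd-index sum = 76 mod 256 = 76 → 80 4c.

804c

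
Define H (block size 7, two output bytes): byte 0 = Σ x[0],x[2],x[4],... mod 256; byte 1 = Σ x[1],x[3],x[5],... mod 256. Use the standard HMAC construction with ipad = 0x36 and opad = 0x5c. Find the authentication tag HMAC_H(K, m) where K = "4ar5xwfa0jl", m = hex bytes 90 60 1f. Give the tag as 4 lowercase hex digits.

Key "4ar5xwfa0jl" = 34 61 72 35 78 77 66 61 30 6a 6c is 11 bytes > B = 7, so hash it first: H(key) = 20 d8, then zero-pad to 7 bytes: K' = 20 d8 00 00 00 00 00.
K' ⊕ ipad = 16 ee 36 36 36 36 36.  K' ⊕ opad = 7c 84 5c 5c 5c 5c 5c.
Inner input = (K'⊕ipad) ∥ m = 16 ee 36 36 36 36 36 ∥ 90 60 1f.
Inner hash: even-index sum = 280 mod 256 = 24; odd-index sum = 521 mod 256 = 9 → 18 09.
Outer input = (K'⊕opad) ∥ inner = 7c 84 5c 5c 5c 5c 5c ∥ 18 09.
Outer hash (tag): even-index sum = 409 mod 256 = 153; odd-index sum = 340 mod 256 = 84 → 99 54.

9954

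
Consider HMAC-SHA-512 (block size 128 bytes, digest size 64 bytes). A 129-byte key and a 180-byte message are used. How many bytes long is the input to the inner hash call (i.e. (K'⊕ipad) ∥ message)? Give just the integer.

308

Key is 129 > 128 bytes, so it is hashed to 64 bytes then zero-padded to 128: |K'| = 128.
Inner input = (K'⊕ipad) ∥ m → 128 + 180 = 308 bytes.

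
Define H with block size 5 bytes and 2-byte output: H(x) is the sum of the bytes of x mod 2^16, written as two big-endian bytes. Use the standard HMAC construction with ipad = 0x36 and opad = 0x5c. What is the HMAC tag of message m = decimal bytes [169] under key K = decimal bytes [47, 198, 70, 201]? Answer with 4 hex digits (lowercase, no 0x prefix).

0272

Key decimal bytes [47, 198, 70, 201] = 2f c6 46 c9 is 4 bytes ≤ B = 5; zero-pad to 5 bytes: K' = 2f c6 46 c9 00.
K' ⊕ ipad = 19 f0 70 ff 36.  K' ⊕ opad = 73 9a 1a 95 5c.
Inner input = (K'⊕ipad) ∥ m = 19 f0 70 ff 36 ∥ a9.
Inner hash: sum = 25+240+112+255+54+169 = 855 → 03 57.
Outer input = (K'⊕opad) ∥ inner = 73 9a 1a 95 5c ∥ 03 57.
Outer hash (tag): sum = 115+154+26+149+92+3+87 = 626 → 02 72.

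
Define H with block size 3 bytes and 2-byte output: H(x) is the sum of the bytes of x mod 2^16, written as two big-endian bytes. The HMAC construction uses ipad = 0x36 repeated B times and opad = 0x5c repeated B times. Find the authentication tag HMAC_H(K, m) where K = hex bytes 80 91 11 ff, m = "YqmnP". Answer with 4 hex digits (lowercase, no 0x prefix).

Key hex bytes 80 91 11 ff is 4 bytes > B = 3, so hash it first: H(key) = 02 21, then zero-pad to 3 bytes: K' = 02 21 00.
K' ⊕ ipad = 34 17 36.  K' ⊕ opad = 5e 7d 5c.
Inner input = (K'⊕ipad) ∥ m = 34 17 36 ∥ 59 71 6d 6e 50.
Inner hash: sum = 52+23+54+89+113+109+110+80 = 630 → 02 76.
Outer input = (K'⊕opad) ∥ inner = 5e 7d 5c ∥ 02 76.
Outer hash (tag): sum = 94+125+92+2+118 = 431 → 01 af.

01af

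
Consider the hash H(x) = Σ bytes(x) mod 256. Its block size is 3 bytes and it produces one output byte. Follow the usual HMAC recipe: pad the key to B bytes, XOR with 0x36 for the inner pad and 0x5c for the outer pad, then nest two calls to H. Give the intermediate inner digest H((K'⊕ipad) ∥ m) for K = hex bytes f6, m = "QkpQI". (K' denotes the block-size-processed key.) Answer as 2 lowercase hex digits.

f2

Key hex bytes f6 is 1 byte ≤ B = 3; zero-pad to 3 bytes: K' = f6 00 00.
K' ⊕ ipad = c0 36 36.
Inner input = c0 36 36 ∥ 51 6b 70 51 49.
Inner hash: sum = 192+54+54+81+107+112+81+73 = 754; mod 256 = 242 → f2.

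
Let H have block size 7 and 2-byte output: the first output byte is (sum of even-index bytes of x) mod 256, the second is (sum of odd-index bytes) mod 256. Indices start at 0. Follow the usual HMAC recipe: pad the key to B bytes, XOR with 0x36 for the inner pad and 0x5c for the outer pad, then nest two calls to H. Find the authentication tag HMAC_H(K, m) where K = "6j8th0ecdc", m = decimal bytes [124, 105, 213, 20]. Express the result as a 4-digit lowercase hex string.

7608

Key "6j8th0ecdc" = 36 6a 38 74 68 30 65 63 64 63 is 10 bytes > B = 7, so hash it first: H(key) = 9f d4, then zero-pad to 7 bytes: K' = 9f d4 00 00 00 00 00.
K' ⊕ ipad = a9 e2 36 36 36 36 36.  K' ⊕ opad = c3 88 5c 5c 5c 5c 5c.
Inner input = (K'⊕ipad) ∥ m = a9 e2 36 36 36 36 36 ∥ 7c 69 d5 14.
Inner hash: even-index sum = 456 mod 256 = 200; odd-index sum = 671 mod 256 = 159 → c8 9f.
Outer input = (K'⊕opad) ∥ inner = c3 88 5c 5c 5c 5c 5c ∥ c8 9f.
Outer hash (tag): even-index sum = 630 mod 256 = 118; odd-index sum = 520 mod 256 = 8 → 76 08.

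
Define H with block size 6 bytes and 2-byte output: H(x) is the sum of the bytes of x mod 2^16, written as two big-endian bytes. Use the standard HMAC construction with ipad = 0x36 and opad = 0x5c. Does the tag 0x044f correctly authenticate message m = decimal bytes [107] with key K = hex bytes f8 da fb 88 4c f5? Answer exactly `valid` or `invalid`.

valid

Key hex bytes f8 da fb 88 4c f5 is exactly B = 6 bytes: K' = f8 da fb 88 4c f5.
K' ⊕ ipad = ce ec cd be 7a c3; K' ⊕ opad = a4 86 a7 d4 10 a9.
Inner hash: sum = 206+236+205+190+122+195+107 = 1261 → 04 ed.
Outer hash (recomputed tag): sum = 164+134+167+212+16+169+4+237 = 1103 → 04 4f.
Recomputed tag = 044f; claimed = 044f → match.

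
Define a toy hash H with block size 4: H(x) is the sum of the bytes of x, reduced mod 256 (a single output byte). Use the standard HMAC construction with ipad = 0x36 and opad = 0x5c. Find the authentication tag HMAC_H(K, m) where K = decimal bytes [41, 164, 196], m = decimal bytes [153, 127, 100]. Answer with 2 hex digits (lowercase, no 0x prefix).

b6

Key decimal bytes [41, 164, 196] = 29 a4 c4 is 3 bytes ≤ B = 4; zero-pad to 4 bytes: K' = 29 a4 c4 00.
K' ⊕ ipad = 1f 92 f2 36.  K' ⊕ opad = 75 f8 98 5c.
Inner input = (K'⊕ipad) ∥ m = 1f 92 f2 36 ∥ 99 7f 64.
Inner hash: sum = 31+146+242+54+153+127+100 = 853; mod 256 = 85 → 55.
Outer input = (K'⊕opad) ∥ inner = 75 f8 98 5c ∥ 55.
Outer hash (tag): sum = 117+248+152+92+85 = 694; mod 256 = 182 → b6.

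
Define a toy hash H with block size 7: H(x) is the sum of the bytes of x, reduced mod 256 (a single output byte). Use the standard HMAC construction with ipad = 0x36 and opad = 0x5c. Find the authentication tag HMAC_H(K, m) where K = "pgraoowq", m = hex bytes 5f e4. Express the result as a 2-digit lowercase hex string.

Key "pgraoowq" = 70 67 72 61 6f 6f 77 71 is 8 bytes > B = 7, so hash it first: H(key) = 70, then zero-pad to 7 bytes: K' = 70 00 00 00 00 00 00.
K' ⊕ ipad = 46 36 36 36 36 36 36.  K' ⊕ opad = 2c 5c 5c 5c 5c 5c 5c.
Inner input = (K'⊕ipad) ∥ m = 46 36 36 36 36 36 36 ∥ 5f e4.
Inner hash: sum = 70+54+54+54+54+54+54+95+228 = 717; mod 256 = 205 → cd.
Outer input = (K'⊕opad) ∥ inner = 2c 5c 5c 5c 5c 5c 5c ∥ cd.
Outer hash (tag): sum = 44+92+92+92+92+92+92+205 = 801; mod 256 = 33 → 21.

21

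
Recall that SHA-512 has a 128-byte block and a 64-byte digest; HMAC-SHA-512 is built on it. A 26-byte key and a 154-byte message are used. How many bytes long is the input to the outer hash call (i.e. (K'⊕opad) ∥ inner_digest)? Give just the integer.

Key is 26 ≤ 128 bytes, zero-padded: |K'| = 128.
Outer input = (K'⊕opad) ∥ H(inner) → 128 + 64 = 192 bytes.

192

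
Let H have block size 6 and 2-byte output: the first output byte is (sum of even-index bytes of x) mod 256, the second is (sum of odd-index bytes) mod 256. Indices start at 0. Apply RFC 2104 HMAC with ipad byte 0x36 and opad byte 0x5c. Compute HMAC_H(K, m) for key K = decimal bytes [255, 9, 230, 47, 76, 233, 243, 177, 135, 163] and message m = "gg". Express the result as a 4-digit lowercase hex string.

1ff7

Key decimal bytes [255, 9, 230, 47, 76, 233, 243, 177, 135, 163] = ff 09 e6 2f 4c e9 f3 b1 87 a3 is 10 bytes > B = 6, so hash it first: H(key) = ab 75, then zero-pad to 6 bytes: K' = ab 75 00 00 00 00.
K' ⊕ ipad = 9d 43 36 36 36 36.  K' ⊕ opad = f7 29 5c 5c 5c 5c.
Inner input = (K'⊕ipad) ∥ m = 9d 43 36 36 36 36 ∥ 67 67.
Inner hash: even-index sum = 368 mod 256 = 112; odd-index sum = 278 mod 256 = 22 → 70 16.
Outer input = (K'⊕opad) ∥ inner = f7 29 5c 5c 5c 5c ∥ 70 16.
Outer hash (tag): even-index sum = 543 mod 256 = 31; odd-index sum = 247 mod 256 = 247 → 1f f7.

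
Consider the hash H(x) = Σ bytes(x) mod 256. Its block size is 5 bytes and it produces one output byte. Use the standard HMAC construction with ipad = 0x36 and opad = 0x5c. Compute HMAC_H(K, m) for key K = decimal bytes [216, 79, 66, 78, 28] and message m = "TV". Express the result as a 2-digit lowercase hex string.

Key decimal bytes [216, 79, 66, 78, 28] = d8 4f 42 4e 1c is exactly B = 5 bytes: K' = d8 4f 42 4e 1c.
K' ⊕ ipad = ee 79 74 78 2a.  K' ⊕ opad = 84 13 1e 12 40.
Inner input = (K'⊕ipad) ∥ m = ee 79 74 78 2a ∥ 54 56.
Inner hash: sum = 238+121+116+120+42+84+86 = 807; mod 256 = 39 → 27.
Outer input = (K'⊕opad) ∥ inner = 84 13 1e 12 40 ∥ 27.
Outer hash (tag): sum = 132+19+30+18+64+39 = 302; mod 256 = 46 → 2e.

2e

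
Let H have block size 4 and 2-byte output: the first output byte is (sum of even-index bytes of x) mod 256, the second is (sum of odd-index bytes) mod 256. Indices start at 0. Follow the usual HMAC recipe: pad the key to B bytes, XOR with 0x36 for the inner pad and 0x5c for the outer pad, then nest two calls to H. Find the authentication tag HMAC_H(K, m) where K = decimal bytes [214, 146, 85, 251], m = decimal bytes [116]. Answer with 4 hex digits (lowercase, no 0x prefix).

4ae6

Key decimal bytes [214, 146, 85, 251] = d6 92 55 fb is exactly B = 4 bytes: K' = d6 92 55 fb.
K' ⊕ ipad = e0 a4 63 cd.  K' ⊕ opad = 8a ce 09 a7.
Inner input = (K'⊕ipad) ∥ m = e0 a4 63 cd ∥ 74.
Inner hash: even-index sum = 439 mod 256 = 183; odd-index sum = 369 mod 256 = 113 → b7 71.
Outer input = (K'⊕opad) ∥ inner = 8a ce 09 a7 ∥ b7 71.
Outer hash (tag): even-index sum = 330 mod 256 = 74; odd-index sum = 486 mod 256 = 230 → 4a e6.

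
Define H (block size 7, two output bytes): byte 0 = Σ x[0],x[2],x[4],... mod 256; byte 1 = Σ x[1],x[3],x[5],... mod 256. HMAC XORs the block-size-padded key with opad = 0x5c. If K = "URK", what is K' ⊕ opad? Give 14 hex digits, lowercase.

090e175c5c5c5c

Key "URK" = 55 52 4b is 3 bytes ≤ B = 7; zero-pad to 7 bytes: K' = 55 52 4b 00 00 00 00.
XOR each byte with 0x5c: 55⊕5c=09, 52⊕5c=0e, 4b⊕5c=17, 00⊕5c=5c, 00⊕5c=5c, 00⊕5c=5c, 00⊕5c=5c.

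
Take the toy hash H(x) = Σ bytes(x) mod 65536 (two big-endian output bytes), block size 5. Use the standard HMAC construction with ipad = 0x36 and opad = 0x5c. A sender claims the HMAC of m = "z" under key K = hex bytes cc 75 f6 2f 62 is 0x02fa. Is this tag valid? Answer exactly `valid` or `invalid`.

valid

Key hex bytes cc 75 f6 2f 62 is exactly B = 5 bytes: K' = cc 75 f6 2f 62.
K' ⊕ ipad = fa 43 c0 19 54; K' ⊕ opad = 90 29 aa 73 3e.
Inner hash: sum = 250+67+192+25+84+122 = 740 → 02 e4.
Outer hash (recomputed tag): sum = 144+41+170+115+62+2+228 = 762 → 02 fa.
Recomputed tag = 02fa; claimed = 02fa → match.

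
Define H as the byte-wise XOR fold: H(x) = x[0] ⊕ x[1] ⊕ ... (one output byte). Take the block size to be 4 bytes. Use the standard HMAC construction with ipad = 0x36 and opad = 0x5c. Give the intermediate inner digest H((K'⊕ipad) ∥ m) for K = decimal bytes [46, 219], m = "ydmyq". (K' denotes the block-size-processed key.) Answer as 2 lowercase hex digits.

8d

Key decimal bytes [46, 219] = 2e db is 2 bytes ≤ B = 4; zero-pad to 4 bytes: K' = 2e db 00 00.
K' ⊕ ipad = 18 ed 36 36.
Inner input = 18 ed 36 36 ∥ 79 64 6d 79 71.
Inner hash: XOR 18⊕ed⊕36⊕36⊕79⊕64⊕6d⊕79⊕71 = 8d.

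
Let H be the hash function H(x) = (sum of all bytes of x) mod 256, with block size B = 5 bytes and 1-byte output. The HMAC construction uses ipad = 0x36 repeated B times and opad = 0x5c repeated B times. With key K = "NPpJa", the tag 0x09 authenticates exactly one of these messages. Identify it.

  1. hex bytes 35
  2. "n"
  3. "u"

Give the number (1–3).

3

Key "NPpJa" = 4e 50 70 4a 61 is exactly B = 5 bytes: K' = 4e 50 70 4a 61.
K' ⊕ ipad = 78 66 46 7c 57; K' ⊕ opad = 12 0c 2c 16 3d.
m1: inner = H(78 66 46 7c 57 35) = 2c; tag = H(12 0c 2c 16 3d 2c) = c9
m2: inner = H(78 66 46 7c 57 6e) = 65; tag = H(12 0c 2c 16 3d 65) = 02
m3: inner = H(78 66 46 7c 57 75) = 6c; tag = H(12 0c 2c 16 3d 6c) = 09 ← matches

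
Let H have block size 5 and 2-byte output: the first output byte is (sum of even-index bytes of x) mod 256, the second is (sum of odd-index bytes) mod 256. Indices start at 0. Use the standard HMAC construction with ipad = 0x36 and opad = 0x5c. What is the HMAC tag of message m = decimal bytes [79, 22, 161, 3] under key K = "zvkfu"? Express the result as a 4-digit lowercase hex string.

Key "zvkfu" = 7a 76 6b 66 75 is exactly B = 5 bytes: K' = 7a 76 6b 66 75.
K' ⊕ ipad = 4c 40 5d 50 43.  K' ⊕ opad = 26 2a 37 3a 29.
Inner input = (K'⊕ipad) ∥ m = 4c 40 5d 50 43 ∥ 4f 16 a1 03.
Inner hash: even-index sum = 261 mod 256 = 5; odd-index sum = 384 mod 256 = 128 → 05 80.
Outer input = (K'⊕opad) ∥ inner = 26 2a 37 3a 29 ∥ 05 80.
Outer hash (tag): even-index sum = 262 mod 256 = 6; odd-index sum = 105 mod 256 = 105 → 06 69.

0669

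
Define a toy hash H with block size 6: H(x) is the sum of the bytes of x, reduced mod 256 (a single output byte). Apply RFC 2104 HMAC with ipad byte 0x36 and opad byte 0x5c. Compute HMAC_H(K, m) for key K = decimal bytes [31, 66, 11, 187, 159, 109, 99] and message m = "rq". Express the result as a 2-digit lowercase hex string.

Key decimal bytes [31, 66, 11, 187, 159, 109, 99] = 1f 42 0b bb 9f 6d 63 is 7 bytes > B = 6, so hash it first: H(key) = 96, then zero-pad to 6 bytes: K' = 96 00 00 00 00 00.
K' ⊕ ipad = a0 36 36 36 36 36.  K' ⊕ opad = ca 5c 5c 5c 5c 5c.
Inner input = (K'⊕ipad) ∥ m = a0 36 36 36 36 36 ∥ 72 71.
Inner hash: sum = 160+54+54+54+54+54+114+113 = 657; mod 256 = 145 → 91.
Outer input = (K'⊕opad) ∥ inner = ca 5c 5c 5c 5c 5c ∥ 91.
Outer hash (tag): sum = 202+92+92+92+92+92+145 = 807; mod 256 = 39 → 27.

27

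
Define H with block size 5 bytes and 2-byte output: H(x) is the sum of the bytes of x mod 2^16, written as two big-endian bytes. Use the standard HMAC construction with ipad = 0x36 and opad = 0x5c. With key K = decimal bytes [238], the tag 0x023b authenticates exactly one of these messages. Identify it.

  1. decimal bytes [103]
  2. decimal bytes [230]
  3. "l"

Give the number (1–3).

1

Key decimal bytes [238] = ee is 1 byte ≤ B = 5; zero-pad to 5 bytes: K' = ee 00 00 00 00.
K' ⊕ ipad = d8 36 36 36 36; K' ⊕ opad = b2 5c 5c 5c 5c.
m1: inner = H(d8 36 36 36 36 67) = 02 17; tag = H(b2 5c 5c 5c 5c 02 17) = 023b ← matches
m2: inner = H(d8 36 36 36 36 e6) = 02 96; tag = H(b2 5c 5c 5c 5c 02 96) = 02ba
m3: inner = H(d8 36 36 36 36 6c) = 02 1c; tag = H(b2 5c 5c 5c 5c 02 1c) = 0240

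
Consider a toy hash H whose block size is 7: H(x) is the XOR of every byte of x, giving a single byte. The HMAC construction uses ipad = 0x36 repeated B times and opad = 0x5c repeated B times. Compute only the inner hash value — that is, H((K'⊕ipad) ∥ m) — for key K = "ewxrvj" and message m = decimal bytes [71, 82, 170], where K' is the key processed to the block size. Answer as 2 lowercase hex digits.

Key "ewxrvj" = 65 77 78 72 76 6a is 6 bytes ≤ B = 7; zero-pad to 7 bytes: K' = 65 77 78 72 76 6a 00.
K' ⊕ ipad = 53 41 4e 44 40 5c 36.
Inner input = 53 41 4e 44 40 5c 36 ∥ 47 52 aa.
Inner hash: XOR 53⊕41⊕4e⊕44⊕40⊕5c⊕36⊕47⊕52⊕aa = 8d.

8d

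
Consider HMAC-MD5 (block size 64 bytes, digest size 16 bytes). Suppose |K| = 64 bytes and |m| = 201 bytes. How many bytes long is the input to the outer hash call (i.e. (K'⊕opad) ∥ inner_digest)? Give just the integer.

80

Key is 64 ≤ 64 bytes, zero-padded: |K'| = 64.
Outer input = (K'⊕opad) ∥ H(inner) → 64 + 16 = 80 bytes.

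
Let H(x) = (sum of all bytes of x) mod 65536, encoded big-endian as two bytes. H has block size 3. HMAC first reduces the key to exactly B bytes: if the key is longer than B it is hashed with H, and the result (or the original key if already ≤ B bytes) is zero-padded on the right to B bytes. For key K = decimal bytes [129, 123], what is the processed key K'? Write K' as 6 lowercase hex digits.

Key decimal bytes [129, 123] = 81 7b is 2 bytes ≤ B = 3; zero-pad to 3 bytes: K' = 81 7b 00.

817b00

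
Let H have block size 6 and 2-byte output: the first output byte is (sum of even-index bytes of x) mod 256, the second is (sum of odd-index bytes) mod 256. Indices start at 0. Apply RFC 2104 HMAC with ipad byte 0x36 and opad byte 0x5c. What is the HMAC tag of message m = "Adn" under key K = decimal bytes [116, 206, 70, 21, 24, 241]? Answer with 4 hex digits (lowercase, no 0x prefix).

Key decimal bytes [116, 206, 70, 21, 24, 241] = 74 ce 46 15 18 f1 is exactly B = 6 bytes: K' = 74 ce 46 15 18 f1.
K' ⊕ ipad = 42 f8 70 23 2e c7.  K' ⊕ opad = 28 92 1a 49 44 ad.
Inner input = (K'⊕ipad) ∥ m = 42 f8 70 23 2e c7 ∥ 41 64 6e.
Inner hash: even-index sum = 399 mod 256 = 143; odd-index sum = 582 mod 256 = 70 → 8f 46.
Outer input = (K'⊕opad) ∥ inner = 28 92 1a 49 44 ad ∥ 8f 46.
Outer hash (tag): even-index sum = 277 mod 256 = 21; odd-index sum = 462 mod 256 = 206 → 15 ce.

15ce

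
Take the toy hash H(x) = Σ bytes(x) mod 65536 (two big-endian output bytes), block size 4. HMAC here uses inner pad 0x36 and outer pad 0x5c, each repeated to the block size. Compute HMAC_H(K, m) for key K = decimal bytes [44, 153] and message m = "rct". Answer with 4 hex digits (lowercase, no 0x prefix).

026d

Key decimal bytes [44, 153] = 2c 99 is 2 bytes ≤ B = 4; zero-pad to 4 bytes: K' = 2c 99 00 00.
K' ⊕ ipad = 1a af 36 36.  K' ⊕ opad = 70 c5 5c 5c.
Inner input = (K'⊕ipad) ∥ m = 1a af 36 36 ∥ 72 63 74.
Inner hash: sum = 26+175+54+54+114+99+116 = 638 → 02 7e.
Outer input = (K'⊕opad) ∥ inner = 70 c5 5c 5c ∥ 02 7e.
Outer hash (tag): sum = 112+197+92+92+2+126 = 621 → 02 6d.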